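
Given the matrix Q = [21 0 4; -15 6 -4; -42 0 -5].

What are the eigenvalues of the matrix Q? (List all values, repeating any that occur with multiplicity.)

6, 7, 9

The characteristic polynomial is p(s) = det(sI - Q).
Cofactor expansion gives p(s) = s^3 - 22s^2 + 159s - 378.
Since p(7) = 0, s = 7 is a root.
Dividing by (s - 7) leaves s^2 - 15s + 54.
The quadratic factors as (s - 6)·(s - 9).
Eigenvalues: 6, 7, 9.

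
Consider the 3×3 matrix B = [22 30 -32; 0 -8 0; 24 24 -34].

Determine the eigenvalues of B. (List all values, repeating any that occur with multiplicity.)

-10, -8, -2

Compute the characteristic polynomial p(t) = det(tI - B).
Expanding the 3×3 determinant: p(t) = t^3 + 20t^2 + 116t + 160.
Rational-root test: t = -2 gives p(-2) = 0.
Factor out (t + 2): p(t) = (t + 2)·(t^2 + 18t + 80).
The quadratic factors as (t + 10)·(t + 8).
Eigenvalues: -10, -8, -2.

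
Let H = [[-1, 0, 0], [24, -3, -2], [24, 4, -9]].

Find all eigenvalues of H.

The characteristic polynomial is p(t) = det(tI - H).
Cofactor expansion gives p(t) = t^3 + 13t^2 + 47t + 35.
Since p(-5) = 0, t = -5 is a root.
Factor out (t + 5): p(t) = (t + 5)·(t^2 + 8t + 7).
The quadratic factors as (t + 7)·(t + 1).
Eigenvalues: -7, -5, -1.

-7, -5, -1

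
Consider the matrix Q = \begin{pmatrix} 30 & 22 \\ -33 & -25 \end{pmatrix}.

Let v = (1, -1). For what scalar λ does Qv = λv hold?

Compute Qv: Q·(1, -1) = (8, -8).
Since Qv = λv, compare component 1: 8 = λ·1, so λ = 8.

8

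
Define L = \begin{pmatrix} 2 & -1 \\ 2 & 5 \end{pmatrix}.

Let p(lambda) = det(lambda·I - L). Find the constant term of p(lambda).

p(lambda) = lambda^2 - 7·lambda + 12.
The constant term is 12.

12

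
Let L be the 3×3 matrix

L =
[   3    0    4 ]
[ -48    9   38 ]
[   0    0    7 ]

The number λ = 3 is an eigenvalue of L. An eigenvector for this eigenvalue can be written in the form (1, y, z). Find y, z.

8, 0

We need (L - 3I)v = 0.
L - 3I = [[0, 0, 4], [-48, 6, 38], [0, 0, 4]].
Row 1: (0)·1 + (0)·y + (4)·z = 0
Row 2: (-48)·1 + (6)·y + (38)·z = 0
Row 3: (0)·1 + (0)·y + (4)·z = 0
Solving gives y = 8, z = 0.
Check: L·(1, 8, 0) = (3, 24, 0) = 3·(1, 8, 0).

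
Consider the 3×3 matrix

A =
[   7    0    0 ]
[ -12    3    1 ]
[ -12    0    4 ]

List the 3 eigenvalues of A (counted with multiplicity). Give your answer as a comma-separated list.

Compute the characteristic polynomial p(λ) = det(λI - A).
Cofactor expansion gives p(λ) = λ^3 - 14λ^2 + 61λ - 84.
Rational-root test: λ = 3 gives p(3) = 0.
Factor out (λ - 3): p(λ) = (λ - 3)·(λ^2 - 11λ + 28).
The quadratic factors as (λ - 4)·(λ - 7).
Eigenvalues: 3, 4, 7.

3, 4, 7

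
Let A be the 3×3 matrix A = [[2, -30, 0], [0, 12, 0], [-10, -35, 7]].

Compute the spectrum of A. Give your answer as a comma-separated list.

The characteristic polynomial is p(λ) = det(λI - A).
Expanding the 3×3 determinant: p(λ) = λ^3 - 21λ^2 + 122λ - 168.
Since p(12) = 0, λ = 12 is a root.
Factor out (λ - 12): p(λ) = (λ - 12)·(λ^2 - 9λ + 14).
The quadratic factors as (λ - 2)·(λ - 7).
Eigenvalues: 2, 7, 12.

2, 7, 12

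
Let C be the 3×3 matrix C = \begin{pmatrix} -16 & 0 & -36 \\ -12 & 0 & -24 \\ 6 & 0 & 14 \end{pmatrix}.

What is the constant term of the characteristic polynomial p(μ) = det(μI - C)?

p(0) = det(0·I − C) = det(−C) = (−1)^3·det(C).
det(C) = 0, so p(0) = 0.

0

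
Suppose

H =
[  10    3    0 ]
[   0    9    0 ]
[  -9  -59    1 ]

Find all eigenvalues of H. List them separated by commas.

Set up det(λI - H) = 0.
Expanding along the first row, p(λ) = λ^3 - 20λ^2 + 109λ - 90.
Rational-root test: λ = 1 gives p(1) = 0.
Factor out (λ - 1): p(λ) = (λ - 1)·(λ^2 - 19λ + 90).
The quadratic factors as (λ - 9)·(λ - 10).
Eigenvalues: 1, 9, 10.

1, 9, 10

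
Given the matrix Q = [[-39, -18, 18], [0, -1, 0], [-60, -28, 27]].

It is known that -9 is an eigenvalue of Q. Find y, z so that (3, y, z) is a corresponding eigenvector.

We need (Q + 9I)v = 0.
Q + 9I = [[-30, -18, 18], [0, 8, 0], [-60, -28, 36]].
Row 1: (-30)·3 + (-18)·y + (18)·z = 0
Row 2: (0)·3 + (8)·y + (0)·z = 0
Row 3: (-60)·3 + (-28)·y + (36)·z = 0
Solving gives y = 0, z = 5.
Check: Q·(3, 0, 5) = (-27, 0, -45) = -9·(3, 0, 5).

0, 5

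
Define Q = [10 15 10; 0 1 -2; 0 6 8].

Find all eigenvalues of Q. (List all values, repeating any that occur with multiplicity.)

4, 5, 10

Set up det(rI - Q) = 0.
Cofactor expansion gives p(r) = r^3 - 19r^2 + 110r - 200.
Try r = 10: p(10) = 0, so 10 is a root.
Factor out (r - 10): p(r) = (r - 10)·(r^2 - 9r + 20).
The quadratic factors as (r - 4)·(r - 5).
Eigenvalues: 4, 5, 10.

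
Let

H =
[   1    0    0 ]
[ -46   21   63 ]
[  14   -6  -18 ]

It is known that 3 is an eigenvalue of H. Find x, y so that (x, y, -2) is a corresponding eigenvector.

0, 7

We need (H - 3I)v = 0.
H - 3I = [[-2, 0, 0], [-46, 18, 63], [14, -6, -21]].
Row 1: (-2)·x + (0)·y + (0)·-2 = 0
Row 2: (-46)·x + (18)·y + (63)·-2 = 0
Row 3: (14)·x + (-6)·y + (-21)·-2 = 0
Solving gives x = 0, y = 7.
Check: H·(0, 7, -2) = (0, 21, -6) = 3·(0, 7, -2).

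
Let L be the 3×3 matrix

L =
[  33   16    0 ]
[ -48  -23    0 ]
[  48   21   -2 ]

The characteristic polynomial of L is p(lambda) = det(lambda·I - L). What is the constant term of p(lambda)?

18

p(lambda) = lambda^3 - 8·lambda^2 - 11·lambda + 18.
The constant term is 18.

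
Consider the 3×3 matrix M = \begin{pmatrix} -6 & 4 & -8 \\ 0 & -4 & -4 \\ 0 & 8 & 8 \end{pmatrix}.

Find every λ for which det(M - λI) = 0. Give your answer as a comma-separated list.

-6, 0, 4

Set up det(λI - M) = 0.
Expanding the 3×3 determinant: p(λ) = λ^3 + 2λ^2 - 24λ.
Try λ = 0: p(0) = 0, so 0 is a root.
Dividing by λ leaves λ^2 + 2λ - 24.
The quadratic factors as (λ + 6)·(λ - 4).
Eigenvalues: -6, 0, 4.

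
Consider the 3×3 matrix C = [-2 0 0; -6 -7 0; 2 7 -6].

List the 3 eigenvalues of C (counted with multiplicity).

-7, -6, -2

C is lower triangular, so its eigenvalues are the diagonal entries.
Diagonal: -2, -7, -6.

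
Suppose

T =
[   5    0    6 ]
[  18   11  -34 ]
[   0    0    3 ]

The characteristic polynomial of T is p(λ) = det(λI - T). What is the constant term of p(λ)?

-165

p(λ) = λ^3 - 19λ^2 + 103λ - 165.
The constant term is -165.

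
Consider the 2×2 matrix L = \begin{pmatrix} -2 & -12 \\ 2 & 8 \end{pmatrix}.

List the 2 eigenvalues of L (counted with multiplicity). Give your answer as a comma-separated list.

2, 4

det(L - μI) = (-2 - μ)(8 - μ) - (-12)·(2) = μ^2 - 6μ + 8.
This factors as (μ - 2)·(μ - 4) = 0.
Eigenvalues: 2, 4.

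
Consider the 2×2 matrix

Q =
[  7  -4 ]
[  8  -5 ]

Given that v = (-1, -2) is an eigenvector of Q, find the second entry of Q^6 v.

First find the eigenvalue: Qv = (1, 2) = -1·(-1, -2), so λ = -1.
Then Q^6 v = λ^6·v = (-1)^6·(-1, -2) = 1·(-1, -2) = (-1, -2).

-2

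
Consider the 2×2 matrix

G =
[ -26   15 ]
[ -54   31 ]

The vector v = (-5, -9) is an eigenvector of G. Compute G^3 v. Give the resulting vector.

First find the eigenvalue: Gv = (-5, -9) = 1·(-5, -9), so λ = 1.
Then G^3 v = λ^3·v = 1^3·(-5, -9) = 1·(-5, -9) = (-5, -9).

(-5, -9)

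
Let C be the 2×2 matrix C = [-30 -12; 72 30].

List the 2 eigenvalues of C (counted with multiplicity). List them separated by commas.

det(C - lambda·I) = (-30 - lambda)(30 - lambda) - (-12)·(72) = lambda^2 - 36.
This factors as (lambda + 6)·(lambda - 6) = 0.
Eigenvalues: -6, 6.

-6, 6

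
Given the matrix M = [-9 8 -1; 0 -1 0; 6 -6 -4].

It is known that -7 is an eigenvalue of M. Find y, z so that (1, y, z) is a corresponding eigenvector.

We need (M + 7I)v = 0.
M + 7I = [[-2, 8, -1], [0, 6, 0], [6, -6, 3]].
Row 1: (-2)·1 + (8)·y + (-1)·z = 0
Row 2: (0)·1 + (6)·y + (0)·z = 0
Row 3: (6)·1 + (-6)·y + (3)·z = 0
Solving gives y = 0, z = -2.
Check: M·(1, 0, -2) = (-7, 0, 14) = -7·(1, 0, -2).

0, -2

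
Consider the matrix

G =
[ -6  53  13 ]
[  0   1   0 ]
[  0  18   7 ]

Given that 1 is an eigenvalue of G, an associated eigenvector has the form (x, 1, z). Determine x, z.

2, -3

We need (G - 1I)v = 0.
G - 1I = [[-7, 53, 13], [0, 0, 0], [0, 18, 6]].
Row 1: (-7)·x + (53)·1 + (13)·z = 0
Row 2: (0)·x + (0)·1 + (0)·z = 0
Row 3: (0)·x + (18)·1 + (6)·z = 0
Solving gives x = 2, z = -3.
Check: G·(2, 1, -3) = (2, 1, -3) = 1·(2, 1, -3).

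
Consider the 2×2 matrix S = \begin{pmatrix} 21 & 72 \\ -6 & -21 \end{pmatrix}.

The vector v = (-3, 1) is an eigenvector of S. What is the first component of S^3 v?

First find the eigenvalue: Sv = (9, -3) = -3·(-3, 1), so λ = -3.
Then S^3 v = λ^3·v = (-3)^3·(-3, 1) = -27·(-3, 1) = (81, -27).

81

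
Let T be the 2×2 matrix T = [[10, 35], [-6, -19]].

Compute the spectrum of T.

-5, -4

det(T - tI) = (10 - t)(-19 - t) - (35)·(-6) = t^2 + 9t + 20.
This factors as (t + 5)·(t + 4) = 0.
Eigenvalues: -5, -4.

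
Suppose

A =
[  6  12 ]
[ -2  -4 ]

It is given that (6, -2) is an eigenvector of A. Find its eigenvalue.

2

Compute Av: A·(6, -2) = (12, -4).
Since Av = λv, compare component 1: 12 = λ·6, so λ = 2.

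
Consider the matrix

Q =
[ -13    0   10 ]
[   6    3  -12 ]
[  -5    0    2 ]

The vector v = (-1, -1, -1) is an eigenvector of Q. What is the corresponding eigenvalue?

-3

Compute Qv: Q·(-1, -1, -1) = (3, 3, 3).
Since Qv = λv, compare component 1: 3 = λ·-1, so λ = -3.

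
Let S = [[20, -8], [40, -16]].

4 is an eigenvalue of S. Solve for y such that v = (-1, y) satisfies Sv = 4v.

-2

We need (S - 4I)v = 0.
S - 4I = [[16, -8], [40, -20]].
Row 1: (16)·-1 + (-8)·y = 0
Row 2: (40)·-1 + (-20)·y = 0
Solving gives y = -2.
Check: S·(-1, -2) = (-4, -8) = 4·(-1, -2).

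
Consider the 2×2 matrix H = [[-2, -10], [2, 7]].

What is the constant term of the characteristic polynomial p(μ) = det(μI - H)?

p(0) = det(0·I − H) = det(−H) = (−1)^2·det(H).
det(H) = 6, so p(0) = 6.

6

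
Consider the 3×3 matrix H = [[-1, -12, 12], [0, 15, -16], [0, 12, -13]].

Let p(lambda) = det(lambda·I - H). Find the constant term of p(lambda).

-3

p(lambda) = lambda^3 - lambda^2 - 5·lambda - 3.
The constant term is -3.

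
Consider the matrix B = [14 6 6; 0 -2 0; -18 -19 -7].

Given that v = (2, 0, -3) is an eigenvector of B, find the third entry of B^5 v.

-9375

First find the eigenvalue: Bv = (10, 0, -15) = 5·(2, 0, -3), so λ = 5.
Then B^5 v = λ^5·v = 5^5·(2, 0, -3) = 3125·(2, 0, -3) = (6250, 0, -9375).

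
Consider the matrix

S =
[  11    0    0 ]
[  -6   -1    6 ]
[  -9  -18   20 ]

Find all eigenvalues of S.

8, 11, 11

Compute the characteristic polynomial p(lambda) = det(lambda·I - S).
Expanding the 3×3 determinant: p(lambda) = lambda^3 - 30·lambda^2 + 297·lambda - 968.
Try lambda = 8: p(8) = 0, so 8 is a root.
Factor out (lambda - 8): p(lambda) = (lambda - 8)·(lambda^2 - 22·lambda + 121).
The quadratic factor is (lambda - 11)^2.
Eigenvalues: 8, 11, 11.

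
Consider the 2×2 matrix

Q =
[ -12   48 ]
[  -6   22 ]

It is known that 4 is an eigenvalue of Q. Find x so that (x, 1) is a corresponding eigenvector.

We need (Q - 4I)v = 0.
Q - 4I = [[-16, 48], [-6, 18]].
Row 1: (-16)·x + (48)·1 = 0
Row 2: (-6)·x + (18)·1 = 0
Solving gives x = 3.
Check: Q·(3, 1) = (12, 4) = 4·(3, 1).

3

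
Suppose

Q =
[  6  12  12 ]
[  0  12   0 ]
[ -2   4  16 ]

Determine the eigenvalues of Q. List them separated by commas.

10, 12, 12

Set up det(tI - Q) = 0.
Expanding the 3×3 determinant: p(t) = t^3 - 34t^2 + 384t - 1440.
Rational-root test: t = 10 gives p(10) = 0.
Dividing by (t - 10) leaves t^2 - 24t + 144.
The quadratic factor is (t - 12)^2.
Eigenvalues: 10, 12, 12.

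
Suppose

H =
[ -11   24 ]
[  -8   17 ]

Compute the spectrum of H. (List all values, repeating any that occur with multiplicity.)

det(H - tI) = (-11 - t)(17 - t) - (24)·(-8) = t^2 - 6t + 5.
This factors as (t - 1)·(t - 5) = 0.
Eigenvalues: 1, 5.

1, 5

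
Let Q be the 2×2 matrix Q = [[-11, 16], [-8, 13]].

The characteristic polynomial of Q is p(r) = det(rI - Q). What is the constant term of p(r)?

p(r) = r^2 - 2r - 15.
The constant term is -15.

-15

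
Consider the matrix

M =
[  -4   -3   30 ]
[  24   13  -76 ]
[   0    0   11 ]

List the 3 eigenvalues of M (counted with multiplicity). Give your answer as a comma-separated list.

4, 5, 11

Set up det(sI - M) = 0.
Expanding along the first row, p(s) = s^3 - 20s^2 + 119s - 220.
Since p(4) = 0, s = 4 is a root.
Factor out (s - 4): p(s) = (s - 4)·(s^2 - 16s + 55).
The quadratic factors as (s - 5)·(s - 11).
Eigenvalues: 4, 5, 11.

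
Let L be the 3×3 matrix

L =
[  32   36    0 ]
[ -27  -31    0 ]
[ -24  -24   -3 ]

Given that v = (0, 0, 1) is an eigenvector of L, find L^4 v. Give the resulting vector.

First find the eigenvalue: Lv = (0, 0, -3) = -3·(0, 0, 1), so λ = -3.
Then L^4 v = λ^4·v = (-3)^4·(0, 0, 1) = 81·(0, 0, 1) = (0, 0, 81).

(0, 0, 81)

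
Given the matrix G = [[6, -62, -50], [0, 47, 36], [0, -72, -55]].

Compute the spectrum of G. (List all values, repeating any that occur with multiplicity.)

Set up det(λI - G) = 0.
Expanding along the first row, p(λ) = λ^3 + 2λ^2 - 41λ - 42.
Try λ = -7: p(-7) = 0, so -7 is a root.
Factor out (λ + 7): p(λ) = (λ + 7)·(λ^2 - 5λ - 6).
The quadratic factors as (λ + 1)·(λ - 6).
Eigenvalues: -7, -1, 6.

-7, -1, 6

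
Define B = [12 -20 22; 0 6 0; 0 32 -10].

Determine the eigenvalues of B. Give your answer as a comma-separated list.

Set up det(λI - B) = 0.
Expanding along the first row, p(λ) = λ^3 - 8λ^2 - 108λ + 720.
Try λ = 12: p(12) = 0, so 12 is a root.
Factor out (λ - 12): p(λ) = (λ - 12)·(λ^2 + 4λ - 60).
The quadratic factors as (λ + 10)·(λ - 6).
Eigenvalues: -10, 6, 12.

-10, 6, 12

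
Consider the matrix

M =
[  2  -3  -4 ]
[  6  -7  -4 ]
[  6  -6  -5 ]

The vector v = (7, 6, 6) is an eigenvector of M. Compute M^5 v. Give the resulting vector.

(-7168, -6144, -6144)

First find the eigenvalue: Mv = (-28, -24, -24) = -4·(7, 6, 6), so λ = -4.
Then M^5 v = λ^5·v = (-4)^5·(7, 6, 6) = -1024·(7, 6, 6) = (-7168, -6144, -6144).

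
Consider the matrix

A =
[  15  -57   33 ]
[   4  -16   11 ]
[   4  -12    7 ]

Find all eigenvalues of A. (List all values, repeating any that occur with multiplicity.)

Set up det(rI - A) = 0.
Expanding along the first row, p(r) = r^3 - 6r^2 - 19r + 84.
Rational-root test: r = -4 gives p(-4) = 0.
Factor out (r + 4): p(r) = (r + 4)·(r^2 - 10r + 21).
The quadratic factors as (r - 3)·(r - 7).
Eigenvalues: -4, 3, 7.

-4, 3, 7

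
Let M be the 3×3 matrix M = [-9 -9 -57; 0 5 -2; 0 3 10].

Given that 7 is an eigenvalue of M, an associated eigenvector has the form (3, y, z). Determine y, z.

1, -1

We need (M - 7I)v = 0.
M - 7I = [[-16, -9, -57], [0, -2, -2], [0, 3, 3]].
Row 1: (-16)·3 + (-9)·y + (-57)·z = 0
Row 2: (0)·3 + (-2)·y + (-2)·z = 0
Row 3: (0)·3 + (3)·y + (3)·z = 0
Solving gives y = 1, z = -1.
Check: M·(3, 1, -1) = (21, 7, -7) = 7·(3, 1, -1).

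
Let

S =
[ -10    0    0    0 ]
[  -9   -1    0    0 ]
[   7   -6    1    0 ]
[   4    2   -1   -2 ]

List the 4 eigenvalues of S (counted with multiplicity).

S is lower triangular, so its eigenvalues are the diagonal entries.
Diagonal: -10, -1, 1, -2.

-10, -2, -1, 1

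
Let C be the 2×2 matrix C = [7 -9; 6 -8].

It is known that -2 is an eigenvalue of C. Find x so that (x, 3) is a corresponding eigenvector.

We need (C + 2I)v = 0.
C + 2I = [[9, -9], [6, -6]].
Row 1: (9)·x + (-9)·3 = 0
Row 2: (6)·x + (-6)·3 = 0
Solving gives x = 3.
Check: C·(3, 3) = (-6, -6) = -2·(3, 3).

3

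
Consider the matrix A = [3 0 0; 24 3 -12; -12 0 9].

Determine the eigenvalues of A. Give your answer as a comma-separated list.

Compute the characteristic polynomial p(lambda) = det(lambda·I - A).
Expanding along the first row, p(lambda) = lambda^3 - 15·lambda^2 + 63·lambda - 81.
Rational-root test: lambda = 3 gives p(3) = 0.
Dividing by (lambda - 3) leaves lambda^2 - 12·lambda + 27.
The quadratic factors as (lambda - 3)·(lambda - 9).
Eigenvalues: 3, 3, 9.

3, 3, 9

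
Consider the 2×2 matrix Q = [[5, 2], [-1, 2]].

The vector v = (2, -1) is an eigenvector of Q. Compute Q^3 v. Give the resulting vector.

First find the eigenvalue: Qv = (8, -4) = 4·(2, -1), so λ = 4.
Then Q^3 v = λ^3·v = 4^3·(2, -1) = 64·(2, -1) = (128, -64).

(128, -64)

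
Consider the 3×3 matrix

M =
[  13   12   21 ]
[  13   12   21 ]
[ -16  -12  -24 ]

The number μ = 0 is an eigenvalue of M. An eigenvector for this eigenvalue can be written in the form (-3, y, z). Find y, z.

-2, 3

We need (M)v = 0.
M = [[13, 12, 21], [13, 12, 21], [-16, -12, -24]].
Row 1: (13)·-3 + (12)·y + (21)·z = 0
Row 2: (13)·-3 + (12)·y + (21)·z = 0
Row 3: (-16)·-3 + (-12)·y + (-24)·z = 0
Solving gives y = -2, z = 3.
Check: M·(-3, -2, 3) = (0, 0, 0) = 0·(-3, -2, 3).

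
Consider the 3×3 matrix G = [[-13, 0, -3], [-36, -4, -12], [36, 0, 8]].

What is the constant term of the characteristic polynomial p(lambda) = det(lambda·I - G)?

16

p(0) = det(0·I − G) = det(−G) = (−1)^3·det(G).
det(G) = -16, so p(0) = 16.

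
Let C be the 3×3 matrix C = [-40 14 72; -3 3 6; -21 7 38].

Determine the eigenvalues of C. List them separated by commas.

-4, 2, 3

The characteristic polynomial is p(s) = det(sI - C).
Expanding along the first row, p(s) = s^3 - s^2 - 14s + 24.
Try s = 2: p(2) = 0, so 2 is a root.
Dividing by (s - 2) leaves s^2 + s - 12.
The quadratic factors as (s + 4)·(s - 3).
Eigenvalues: -4, 2, 3.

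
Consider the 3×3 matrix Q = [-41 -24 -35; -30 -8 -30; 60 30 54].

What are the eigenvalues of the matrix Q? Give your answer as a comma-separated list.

-6, 4, 7

Compute the characteristic polynomial p(t) = det(tI - Q).
Cofactor expansion gives p(t) = t^3 - 5t^2 - 38t + 168.
Since p(4) = 0, t = 4 is a root.
Factor out (t - 4): p(t) = (t - 4)·(t^2 - t - 42).
The quadratic factors as (t + 6)·(t - 7).
Eigenvalues: -6, 4, 7.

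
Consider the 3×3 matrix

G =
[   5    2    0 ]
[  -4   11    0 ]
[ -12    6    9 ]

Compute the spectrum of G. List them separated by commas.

7, 9, 9

Set up det(lambda·I - G) = 0.
Expanding the 3×3 determinant: p(lambda) = lambda^3 - 25·lambda^2 + 207·lambda - 567.
Since p(7) = 0, lambda = 7 is a root.
Factor out (lambda - 7): p(lambda) = (lambda - 7)·(lambda^2 - 18·lambda + 81).
The quadratic factor is (lambda - 9)^2.
Eigenvalues: 7, 9, 9.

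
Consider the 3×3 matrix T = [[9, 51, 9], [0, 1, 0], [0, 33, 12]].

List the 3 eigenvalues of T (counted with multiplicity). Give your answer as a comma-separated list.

1, 9, 12

Set up det(λI - T) = 0.
Expanding the 3×3 determinant: p(λ) = λ^3 - 22λ^2 + 129λ - 108.
Try λ = 9: p(9) = 0, so 9 is a root.
Factor out (λ - 9): p(λ) = (λ - 9)·(λ^2 - 13λ + 12).
The quadratic factors as (λ - 1)·(λ - 12).
Eigenvalues: 1, 9, 12.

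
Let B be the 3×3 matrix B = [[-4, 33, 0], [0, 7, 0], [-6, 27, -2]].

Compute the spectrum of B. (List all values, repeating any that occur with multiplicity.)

Compute the characteristic polynomial p(lambda) = det(lambda·I - B).
Expanding along the first row, p(lambda) = lambda^3 - lambda^2 - 34·lambda - 56.
Try lambda = -4: p(-4) = 0, so -4 is a root.
Factor out (lambda + 4): p(lambda) = (lambda + 4)·(lambda^2 - 5·lambda - 14).
The quadratic factors as (lambda + 2)·(lambda - 7).
Eigenvalues: -4, -2, 7.

-4, -2, 7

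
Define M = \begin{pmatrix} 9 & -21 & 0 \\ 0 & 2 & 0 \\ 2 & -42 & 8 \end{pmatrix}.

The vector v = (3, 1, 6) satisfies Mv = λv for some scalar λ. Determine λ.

2

Compute Mv: M·(3, 1, 6) = (6, 2, 12).
Since Mv = λv, compare component 1: 6 = λ·3, so λ = 2.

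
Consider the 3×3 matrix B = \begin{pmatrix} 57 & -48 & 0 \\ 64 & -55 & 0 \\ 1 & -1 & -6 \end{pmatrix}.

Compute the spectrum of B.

-7, -6, 9

Set up det(lambda·I - B) = 0.
Expanding the 3×3 determinant: p(lambda) = lambda^3 + 4·lambda^2 - 75·lambda - 378.
Try lambda = -6: p(-6) = 0, so -6 is a root.
Dividing by (lambda + 6) leaves lambda^2 - 2·lambda - 63.
The quadratic factors as (lambda + 7)·(lambda - 9).
Eigenvalues: -7, -6, 9.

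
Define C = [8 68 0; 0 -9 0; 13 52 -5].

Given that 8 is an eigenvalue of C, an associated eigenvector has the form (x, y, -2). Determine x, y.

-2, 0

We need (C - 8I)v = 0.
C - 8I = [[0, 68, 0], [0, -17, 0], [13, 52, -13]].
Row 1: (0)·x + (68)·y + (0)·-2 = 0
Row 2: (0)·x + (-17)·y + (0)·-2 = 0
Row 3: (13)·x + (52)·y + (-13)·-2 = 0
Solving gives x = -2, y = 0.
Check: C·(-2, 0, -2) = (-16, 0, -16) = 8·(-2, 0, -2).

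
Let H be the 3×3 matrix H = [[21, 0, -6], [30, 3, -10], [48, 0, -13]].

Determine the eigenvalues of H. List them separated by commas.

The characteristic polynomial is p(lambda) = det(lambda·I - H).
Expanding the 3×3 determinant: p(lambda) = lambda^3 - 11·lambda^2 + 39·lambda - 45.
Try lambda = 3: p(3) = 0, so 3 is a root.
Factor out (lambda - 3): p(lambda) = (lambda - 3)·(lambda^2 - 8·lambda + 15).
The quadratic factors as (lambda - 3)·(lambda - 5).
Eigenvalues: 3, 3, 5.

3, 3, 5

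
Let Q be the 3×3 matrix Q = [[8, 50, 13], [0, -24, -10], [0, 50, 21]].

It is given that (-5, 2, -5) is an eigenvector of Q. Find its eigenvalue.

1

Compute Qv: Q·(-5, 2, -5) = (-5, 2, -5).
Since Qv = λv, compare component 1: -5 = λ·-5, so λ = 1.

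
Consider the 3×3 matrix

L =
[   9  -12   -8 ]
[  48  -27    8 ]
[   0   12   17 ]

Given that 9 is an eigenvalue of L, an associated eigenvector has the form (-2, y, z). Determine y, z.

-2, 3

We need (L - 9I)v = 0.
L - 9I = [[0, -12, -8], [48, -36, 8], [0, 12, 8]].
Row 1: (0)·-2 + (-12)·y + (-8)·z = 0
Row 2: (48)·-2 + (-36)·y + (8)·z = 0
Row 3: (0)·-2 + (12)·y + (8)·z = 0
Solving gives y = -2, z = 3.
Check: L·(-2, -2, 3) = (-18, -18, 27) = 9·(-2, -2, 3).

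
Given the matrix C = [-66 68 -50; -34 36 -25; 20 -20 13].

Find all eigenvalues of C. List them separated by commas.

-12, -7, 2

Compute the characteristic polynomial p(μ) = det(μI - C).
Cofactor expansion gives p(μ) = μ^3 + 17μ^2 + 46μ - 168.
Rational-root test: μ = -12 gives p(-12) = 0.
Dividing by (μ + 12) leaves μ^2 + 5μ - 14.
The quadratic factors as (μ + 7)·(μ - 2).
Eigenvalues: -12, -7, 2.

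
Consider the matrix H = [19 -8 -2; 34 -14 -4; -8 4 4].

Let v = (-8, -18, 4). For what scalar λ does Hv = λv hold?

Compute Hv: H·(-8, -18, 4) = (-16, -36, 8).
Since Hv = λv, compare component 1: -16 = λ·-8, so λ = 2.

2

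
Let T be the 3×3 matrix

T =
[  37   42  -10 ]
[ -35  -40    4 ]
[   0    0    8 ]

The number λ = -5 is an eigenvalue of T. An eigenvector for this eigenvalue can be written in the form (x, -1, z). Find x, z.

We need (T + 5I)v = 0.
T + 5I = [[42, 42, -10], [-35, -35, 4], [0, 0, 13]].
Row 1: (42)·x + (42)·-1 + (-10)·z = 0
Row 2: (-35)·x + (-35)·-1 + (4)·z = 0
Row 3: (0)·x + (0)·-1 + (13)·z = 0
Solving gives x = 1, z = 0.
Check: T·(1, -1, 0) = (-5, 5, 0) = -5·(1, -1, 0).

1, 0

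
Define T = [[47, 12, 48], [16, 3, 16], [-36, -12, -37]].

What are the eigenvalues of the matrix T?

Set up det(λI - T) = 0.
Cofactor expansion gives p(λ) = λ^3 - 13λ^2 + 19λ + 33.
Try λ = 11: p(11) = 0, so 11 is a root.
Dividing by (λ - 11) leaves λ^2 - 2λ - 3.
The quadratic factors as (λ + 1)·(λ - 3).
Eigenvalues: -1, 3, 11.

-1, 3, 11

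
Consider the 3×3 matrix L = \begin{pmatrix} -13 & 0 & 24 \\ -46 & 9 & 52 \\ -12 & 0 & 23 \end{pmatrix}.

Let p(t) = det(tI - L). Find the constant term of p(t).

99

p(t) = t^3 - 19t^2 + 79t + 99.
The constant term is 99.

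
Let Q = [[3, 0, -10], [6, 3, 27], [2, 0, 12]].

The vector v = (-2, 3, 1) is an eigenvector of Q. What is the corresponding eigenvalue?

Compute Qv: Q·(-2, 3, 1) = (-16, 24, 8).
Since Qv = λv, compare component 1: -16 = λ·-2, so λ = 8.

8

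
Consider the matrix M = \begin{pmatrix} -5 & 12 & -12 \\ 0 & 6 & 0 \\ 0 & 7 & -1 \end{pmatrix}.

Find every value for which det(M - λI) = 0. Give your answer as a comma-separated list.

Set up det(lambda·I - M) = 0.
Expanding the 3×3 determinant: p(lambda) = lambda^3 - 31·lambda - 30.
Try lambda = -1: p(-1) = 0, so -1 is a root.
Dividing by (lambda + 1) leaves lambda^2 - lambda - 30.
The quadratic factors as (lambda + 5)·(lambda - 6).
Eigenvalues: -5, -1, 6.

-5, -1, 6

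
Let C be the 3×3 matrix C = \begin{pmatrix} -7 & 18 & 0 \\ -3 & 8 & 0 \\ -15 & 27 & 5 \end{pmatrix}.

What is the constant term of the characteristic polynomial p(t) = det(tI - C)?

10

p(0) = det(0·I − C) = det(−C) = (−1)^3·det(C).
det(C) = -10, so p(0) = 10.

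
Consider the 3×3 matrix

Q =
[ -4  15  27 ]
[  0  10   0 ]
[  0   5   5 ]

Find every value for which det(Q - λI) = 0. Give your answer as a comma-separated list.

Set up det(rI - Q) = 0.
Expanding the 3×3 determinant: p(r) = r^3 - 11r^2 - 10r + 200.
Rational-root test: r = -4 gives p(-4) = 0.
Factor out (r + 4): p(r) = (r + 4)·(r^2 - 15r + 50).
The quadratic factors as (r - 5)·(r - 10).
Eigenvalues: -4, 5, 10.

-4, 5, 10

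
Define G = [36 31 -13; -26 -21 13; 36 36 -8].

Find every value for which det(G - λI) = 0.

The characteristic polynomial is p(μ) = det(μI - G).
Cofactor expansion gives p(μ) = μ^3 - 7μ^2 - 70μ + 400.
Since p(5) = 0, μ = 5 is a root.
Factor out (μ - 5): p(μ) = (μ - 5)·(μ^2 - 2μ - 80).
The quadratic factors as (μ + 8)·(μ - 10).
Eigenvalues: -8, 5, 10.

-8, 5, 10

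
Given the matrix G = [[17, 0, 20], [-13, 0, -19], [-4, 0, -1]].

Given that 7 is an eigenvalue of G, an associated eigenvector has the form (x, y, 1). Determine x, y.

We need (G - 7I)v = 0.
G - 7I = [[10, 0, 20], [-13, -7, -19], [-4, 0, -8]].
Row 1: (10)·x + (0)·y + (20)·1 = 0
Row 2: (-13)·x + (-7)·y + (-19)·1 = 0
Row 3: (-4)·x + (0)·y + (-8)·1 = 0
Solving gives x = -2, y = 1.
Check: G·(-2, 1, 1) = (-14, 7, 7) = 7·(-2, 1, 1).

-2, 1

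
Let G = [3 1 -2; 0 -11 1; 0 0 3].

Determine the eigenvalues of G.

G is upper triangular, so its eigenvalues are the diagonal entries.
Diagonal: 3, -11, 3.

-11, 3, 3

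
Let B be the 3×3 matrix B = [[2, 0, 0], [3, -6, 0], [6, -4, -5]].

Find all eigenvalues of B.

-6, -5, 2

B is lower triangular, so its eigenvalues are the diagonal entries.
Diagonal: 2, -6, -5.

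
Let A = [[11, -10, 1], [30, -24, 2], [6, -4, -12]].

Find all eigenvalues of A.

-11, -10, -4

The characteristic polynomial is p(λ) = det(λI - A).
Cofactor expansion gives p(λ) = λ^3 + 25λ^2 + 194λ + 440.
Since p(-10) = 0, λ = -10 is a root.
Factor out (λ + 10): p(λ) = (λ + 10)·(λ^2 + 15λ + 44).
The quadratic factors as (λ + 11)·(λ + 4).
Eigenvalues: -11, -10, -4.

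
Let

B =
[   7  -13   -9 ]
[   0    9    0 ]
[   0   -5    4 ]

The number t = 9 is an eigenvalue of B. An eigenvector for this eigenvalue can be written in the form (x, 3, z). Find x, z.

We need (B - 9I)v = 0.
B - 9I = [[-2, -13, -9], [0, 0, 0], [0, -5, -5]].
Row 1: (-2)·x + (-13)·3 + (-9)·z = 0
Row 2: (0)·x + (0)·3 + (0)·z = 0
Row 3: (0)·x + (-5)·3 + (-5)·z = 0
Solving gives x = -6, z = -3.
Check: B·(-6, 3, -3) = (-54, 27, -27) = 9·(-6, 3, -3).

-6, -3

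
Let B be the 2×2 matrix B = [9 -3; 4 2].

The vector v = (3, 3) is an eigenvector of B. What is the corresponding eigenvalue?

6

Compute Bv: B·(3, 3) = (18, 18).
Since Bv = λv, compare component 1: 18 = λ·3, so λ = 6.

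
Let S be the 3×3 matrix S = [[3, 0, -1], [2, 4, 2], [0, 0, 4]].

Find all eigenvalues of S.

Set up det(rI - S) = 0.
Expanding the 3×3 determinant: p(r) = r^3 - 11r^2 + 40r - 48.
Rational-root test: r = 3 gives p(3) = 0.
Factor out (r - 3): p(r) = (r - 3)·(r^2 - 8r + 16).
The quadratic factor is (r - 4)^2.
Eigenvalues: 3, 4, 4.

3, 4, 4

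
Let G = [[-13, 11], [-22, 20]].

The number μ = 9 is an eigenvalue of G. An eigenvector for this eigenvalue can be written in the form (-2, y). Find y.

We need (G - 9I)v = 0.
G - 9I = [[-22, 11], [-22, 11]].
Row 1: (-22)·-2 + (11)·y = 0
Row 2: (-22)·-2 + (11)·y = 0
Solving gives y = -4.
Check: G·(-2, -4) = (-18, -36) = 9·(-2, -4).

-4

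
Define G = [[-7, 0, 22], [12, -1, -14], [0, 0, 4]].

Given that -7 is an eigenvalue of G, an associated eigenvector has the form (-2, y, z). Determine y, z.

4, 0

We need (G + 7I)v = 0.
G + 7I = [[0, 0, 22], [12, 6, -14], [0, 0, 11]].
Row 1: (0)·-2 + (0)·y + (22)·z = 0
Row 2: (12)·-2 + (6)·y + (-14)·z = 0
Row 3: (0)·-2 + (0)·y + (11)·z = 0
Solving gives y = 4, z = 0.
Check: G·(-2, 4, 0) = (14, -28, 0) = -7·(-2, 4, 0).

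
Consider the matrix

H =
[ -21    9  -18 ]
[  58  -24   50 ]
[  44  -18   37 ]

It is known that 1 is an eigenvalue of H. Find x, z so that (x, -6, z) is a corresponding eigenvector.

0, -3

We need (H - 1I)v = 0.
H - 1I = [[-22, 9, -18], [58, -25, 50], [44, -18, 36]].
Row 1: (-22)·x + (9)·-6 + (-18)·z = 0
Row 2: (58)·x + (-25)·-6 + (50)·z = 0
Row 3: (44)·x + (-18)·-6 + (36)·z = 0
Solving gives x = 0, z = -3.
Check: H·(0, -6, -3) = (0, -6, -3) = 1·(0, -6, -3).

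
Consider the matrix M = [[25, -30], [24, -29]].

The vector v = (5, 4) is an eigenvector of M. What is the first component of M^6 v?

5

First find the eigenvalue: Mv = (5, 4) = 1·(5, 4), so λ = 1.
Then M^6 v = λ^6·v = 1^6·(5, 4) = 1·(5, 4) = (5, 4).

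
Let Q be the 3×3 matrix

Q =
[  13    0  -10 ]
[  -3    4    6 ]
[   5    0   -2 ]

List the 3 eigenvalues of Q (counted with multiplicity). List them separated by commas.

The characteristic polynomial is p(r) = det(rI - Q).
Expanding along the first row, p(r) = r^3 - 15r^2 + 68r - 96.
Rational-root test: r = 4 gives p(4) = 0.
Dividing by (r - 4) leaves r^2 - 11r + 24.
The quadratic factors as (r - 3)·(r - 8).
Eigenvalues: 3, 4, 8.

3, 4, 8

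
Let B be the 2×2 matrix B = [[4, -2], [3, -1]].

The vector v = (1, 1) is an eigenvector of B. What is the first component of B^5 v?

32

First find the eigenvalue: Bv = (2, 2) = 2·(1, 1), so λ = 2.
Then B^5 v = λ^5·v = 2^5·(1, 1) = 32·(1, 1) = (32, 32).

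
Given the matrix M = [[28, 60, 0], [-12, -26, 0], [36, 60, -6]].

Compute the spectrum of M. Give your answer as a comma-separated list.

-6, -2, 4

Compute the characteristic polynomial p(μ) = det(μI - M).
Cofactor expansion gives p(μ) = μ^3 + 4μ^2 - 20μ - 48.
Since p(4) = 0, μ = 4 is a root.
Dividing by (μ - 4) leaves μ^2 + 8μ + 12.
The quadratic factors as (μ + 6)·(μ + 2).
Eigenvalues: -6, -2, 4.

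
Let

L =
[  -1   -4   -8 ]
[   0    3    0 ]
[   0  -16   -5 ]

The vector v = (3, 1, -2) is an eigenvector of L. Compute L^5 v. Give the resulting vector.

First find the eigenvalue: Lv = (9, 3, -6) = 3·(3, 1, -2), so λ = 3.
Then L^5 v = λ^5·v = 3^5·(3, 1, -2) = 243·(3, 1, -2) = (729, 243, -486).

(729, 243, -486)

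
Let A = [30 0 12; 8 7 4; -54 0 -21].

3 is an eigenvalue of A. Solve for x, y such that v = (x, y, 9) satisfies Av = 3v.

-4, -1

We need (A - 3I)v = 0.
A - 3I = [[27, 0, 12], [8, 4, 4], [-54, 0, -24]].
Row 1: (27)·x + (0)·y + (12)·9 = 0
Row 2: (8)·x + (4)·y + (4)·9 = 0
Row 3: (-54)·x + (0)·y + (-24)·9 = 0
Solving gives x = -4, y = -1.
Check: A·(-4, -1, 9) = (-12, -3, 27) = 3·(-4, -1, 9).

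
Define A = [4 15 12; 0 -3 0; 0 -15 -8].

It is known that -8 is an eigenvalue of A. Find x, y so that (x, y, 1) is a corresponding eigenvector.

We need (A + 8I)v = 0.
A + 8I = [[12, 15, 12], [0, 5, 0], [0, -15, 0]].
Row 1: (12)·x + (15)·y + (12)·1 = 0
Row 2: (0)·x + (5)·y + (0)·1 = 0
Row 3: (0)·x + (-15)·y + (0)·1 = 0
Solving gives x = -1, y = 0.
Check: A·(-1, 0, 1) = (8, 0, -8) = -8·(-1, 0, 1).

-1, 0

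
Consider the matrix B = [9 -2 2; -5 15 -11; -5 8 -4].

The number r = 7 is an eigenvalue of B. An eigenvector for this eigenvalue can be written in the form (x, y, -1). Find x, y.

We need (B - 7I)v = 0.
B - 7I = [[2, -2, 2], [-5, 8, -11], [-5, 8, -11]].
Row 1: (2)·x + (-2)·y + (2)·-1 = 0
Row 2: (-5)·x + (8)·y + (-11)·-1 = 0
Row 3: (-5)·x + (8)·y + (-11)·-1 = 0
Solving gives x = -1, y = -2.
Check: B·(-1, -2, -1) = (-7, -14, -7) = 7·(-1, -2, -1).

-1, -2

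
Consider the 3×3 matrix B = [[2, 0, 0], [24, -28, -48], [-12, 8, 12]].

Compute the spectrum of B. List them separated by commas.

The characteristic polynomial is p(r) = det(rI - B).
Cofactor expansion gives p(r) = r^3 + 14r^2 + 16r - 96.
Rational-root test: r = -12 gives p(-12) = 0.
Dividing by (r + 12) leaves r^2 + 2r - 8.
The quadratic factors as (r + 4)·(r - 2).
Eigenvalues: -12, -4, 2.

-12, -4, 2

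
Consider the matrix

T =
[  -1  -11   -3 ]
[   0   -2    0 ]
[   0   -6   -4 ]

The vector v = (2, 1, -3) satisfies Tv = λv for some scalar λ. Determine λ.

-2

Compute Tv: T·(2, 1, -3) = (-4, -2, 6).
Since Tv = λv, compare component 1: -4 = λ·2, so λ = -2.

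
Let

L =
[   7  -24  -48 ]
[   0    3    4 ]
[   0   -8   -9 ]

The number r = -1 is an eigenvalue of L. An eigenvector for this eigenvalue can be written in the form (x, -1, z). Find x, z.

We need (L + 1I)v = 0.
L + 1I = [[8, -24, -48], [0, 4, 4], [0, -8, -8]].
Row 1: (8)·x + (-24)·-1 + (-48)·z = 0
Row 2: (0)·x + (4)·-1 + (4)·z = 0
Row 3: (0)·x + (-8)·-1 + (-8)·z = 0
Solving gives x = 3, z = 1.
Check: L·(3, -1, 1) = (-3, 1, -1) = -1·(3, -1, 1).

3, 1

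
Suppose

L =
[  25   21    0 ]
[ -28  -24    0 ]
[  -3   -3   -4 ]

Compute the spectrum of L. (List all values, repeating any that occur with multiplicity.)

-4, -3, 4

Set up det(λI - L) = 0.
Expanding along the first row, p(λ) = λ^3 + 3λ^2 - 16λ - 48.
Rational-root test: λ = -3 gives p(-3) = 0.
Factor out (λ + 3): p(λ) = (λ + 3)·(λ^2 - 16).
The quadratic factors as (λ + 4)·(λ - 4).
Eigenvalues: -4, -3, 4.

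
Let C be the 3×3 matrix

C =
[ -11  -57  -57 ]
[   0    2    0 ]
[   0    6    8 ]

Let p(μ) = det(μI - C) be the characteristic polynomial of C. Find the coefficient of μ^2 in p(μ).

1

The coefficient of μ^2 of det(μI - C) is −trace(C).
trace(C) = (-11) + (2) + (8) = -1, so the coefficient is 1.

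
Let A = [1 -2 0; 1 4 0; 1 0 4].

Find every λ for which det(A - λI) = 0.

The characteristic polynomial is p(μ) = det(μI - A).
Cofactor expansion gives p(μ) = μ^3 - 9μ^2 + 26μ - 24.
Since p(4) = 0, μ = 4 is a root.
Dividing by (μ - 4) leaves μ^2 - 5μ + 6.
The quadratic factors as (μ - 2)·(μ - 3).
Eigenvalues: 2, 3, 4.

2, 3, 4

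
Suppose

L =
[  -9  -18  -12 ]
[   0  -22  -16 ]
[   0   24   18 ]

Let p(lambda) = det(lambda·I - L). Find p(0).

-108

p(0) = det(0·I − L) = det(−L) = (−1)^3·det(L).
det(L) = 108, so p(0) = -108.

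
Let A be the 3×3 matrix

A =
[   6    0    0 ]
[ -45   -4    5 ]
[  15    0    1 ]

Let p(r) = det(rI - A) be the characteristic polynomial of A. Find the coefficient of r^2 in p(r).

The coefficient of r^2 of det(rI - A) is −trace(A).
trace(A) = (6) + (-4) + (1) = 3, so the coefficient is -3.

-3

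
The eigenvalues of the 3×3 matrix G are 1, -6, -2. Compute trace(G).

trace(G) is the sum of the eigenvalues: (1) + (-6) + (-2) = -7.

-7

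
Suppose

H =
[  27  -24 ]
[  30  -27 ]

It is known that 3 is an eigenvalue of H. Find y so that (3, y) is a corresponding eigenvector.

3

We need (H - 3I)v = 0.
H - 3I = [[24, -24], [30, -30]].
Row 1: (24)·3 + (-24)·y = 0
Row 2: (30)·3 + (-30)·y = 0
Solving gives y = 3.
Check: H·(3, 3) = (9, 9) = 3·(3, 3).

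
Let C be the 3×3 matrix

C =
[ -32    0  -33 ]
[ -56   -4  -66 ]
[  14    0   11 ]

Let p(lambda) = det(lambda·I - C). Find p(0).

p(0) = det(0·I − C) = det(−C) = (−1)^3·det(C).
det(C) = -440, so p(0) = 440.

440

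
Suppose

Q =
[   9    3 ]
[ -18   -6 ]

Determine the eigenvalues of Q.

det(Q - λI) = (9 - λ)(-6 - λ) - (3)·(-18) = λ^2 - 3λ.
This factors as λ·(λ - 3) = 0.
Eigenvalues: 0, 3.

0, 3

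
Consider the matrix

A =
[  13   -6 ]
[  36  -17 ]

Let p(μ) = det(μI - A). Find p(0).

-5

p(0) = det(0·I − A) = det(−A) = (−1)^2·det(A).
det(A) = -5, so p(0) = -5.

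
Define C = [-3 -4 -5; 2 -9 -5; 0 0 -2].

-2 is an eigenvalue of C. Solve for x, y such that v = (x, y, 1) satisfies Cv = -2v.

We need (C + 2I)v = 0.
C + 2I = [[-1, -4, -5], [2, -7, -5], [0, 0, 0]].
Row 1: (-1)·x + (-4)·y + (-5)·1 = 0
Row 2: (2)·x + (-7)·y + (-5)·1 = 0
Row 3: (0)·x + (0)·y + (0)·1 = 0
Solving gives x = -1, y = -1.
Check: C·(-1, -1, 1) = (2, 2, -2) = -2·(-1, -1, 1).

-1, -1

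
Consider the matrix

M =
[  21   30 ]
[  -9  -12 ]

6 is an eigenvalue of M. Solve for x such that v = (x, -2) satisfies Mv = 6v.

4

We need (M - 6I)v = 0.
M - 6I = [[15, 30], [-9, -18]].
Row 1: (15)·x + (30)·-2 = 0
Row 2: (-9)·x + (-18)·-2 = 0
Solving gives x = 4.
Check: M·(4, -2) = (24, -12) = 6·(4, -2).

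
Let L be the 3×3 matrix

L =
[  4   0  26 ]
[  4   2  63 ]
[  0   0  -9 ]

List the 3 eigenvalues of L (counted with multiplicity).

The characteristic polynomial is p(λ) = det(λI - L).
Expanding along the first row, p(λ) = λ^3 + 3λ^2 - 46λ + 72.
Rational-root test: λ = 4 gives p(4) = 0.
Factor out (λ - 4): p(λ) = (λ - 4)·(λ^2 + 7λ - 18).
The quadratic factors as (λ + 9)·(λ - 2).
Eigenvalues: -9, 2, 4.

-9, 2, 4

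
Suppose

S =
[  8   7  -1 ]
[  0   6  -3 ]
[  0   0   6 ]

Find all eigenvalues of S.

S is upper triangular, so its eigenvalues are the diagonal entries.
Diagonal: 8, 6, 6.

6, 6, 8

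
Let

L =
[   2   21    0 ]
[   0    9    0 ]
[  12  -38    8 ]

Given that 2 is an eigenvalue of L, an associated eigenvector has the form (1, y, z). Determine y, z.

We need (L - 2I)v = 0.
L - 2I = [[0, 21, 0], [0, 7, 0], [12, -38, 6]].
Row 1: (0)·1 + (21)·y + (0)·z = 0
Row 2: (0)·1 + (7)·y + (0)·z = 0
Row 3: (12)·1 + (-38)·y + (6)·z = 0
Solving gives y = 0, z = -2.
Check: L·(1, 0, -2) = (2, 0, -4) = 2·(1, 0, -2).

0, -2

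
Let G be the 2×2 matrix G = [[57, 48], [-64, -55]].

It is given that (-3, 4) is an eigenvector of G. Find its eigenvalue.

Compute Gv: G·(-3, 4) = (21, -28).
Since Gv = λv, compare component 1: 21 = λ·-3, so λ = -7.

-7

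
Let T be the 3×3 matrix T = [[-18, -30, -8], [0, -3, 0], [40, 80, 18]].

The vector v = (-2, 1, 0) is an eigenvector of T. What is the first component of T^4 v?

First find the eigenvalue: Tv = (6, -3, 0) = -3·(-2, 1, 0), so λ = -3.
Then T^4 v = λ^4·v = (-3)^4·(-2, 1, 0) = 81·(-2, 1, 0) = (-162, 81, 0).

-162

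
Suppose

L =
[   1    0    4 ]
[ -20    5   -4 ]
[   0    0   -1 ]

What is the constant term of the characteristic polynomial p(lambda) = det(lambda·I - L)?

p(0) = det(0·I − L) = det(−L) = (−1)^3·det(L).
det(L) = -5, so p(0) = 5.

5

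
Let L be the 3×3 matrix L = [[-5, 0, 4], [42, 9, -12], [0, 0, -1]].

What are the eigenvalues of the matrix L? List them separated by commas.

Compute the characteristic polynomial p(r) = det(rI - L).
Expanding the 3×3 determinant: p(r) = r^3 - 3r^2 - 49r - 45.
Try r = -1: p(-1) = 0, so -1 is a root.
Factor out (r + 1): p(r) = (r + 1)·(r^2 - 4r - 45).
The quadratic factors as (r + 5)·(r - 9).
Eigenvalues: -5, -1, 9.

-5, -1, 9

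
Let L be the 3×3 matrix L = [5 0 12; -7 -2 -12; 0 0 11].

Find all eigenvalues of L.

-2, 5, 11

Compute the characteristic polynomial p(r) = det(rI - L).
Expanding along the first row, p(r) = r^3 - 14r^2 + 23r + 110.
Rational-root test: r = 5 gives p(5) = 0.
Factor out (r - 5): p(r) = (r - 5)·(r^2 - 9r - 22).
The quadratic factors as (r + 2)·(r - 11).
Eigenvalues: -2, 5, 11.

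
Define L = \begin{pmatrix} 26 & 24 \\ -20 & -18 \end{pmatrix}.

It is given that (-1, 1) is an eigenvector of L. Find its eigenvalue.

2

Compute Lv: L·(-1, 1) = (-2, 2).
Since Lv = λv, compare component 1: -2 = λ·-1, so λ = 2.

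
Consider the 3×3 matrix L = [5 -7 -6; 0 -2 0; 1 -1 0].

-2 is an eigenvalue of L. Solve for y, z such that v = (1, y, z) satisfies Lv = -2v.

1, 0

We need (L + 2I)v = 0.
L + 2I = [[7, -7, -6], [0, 0, 0], [1, -1, 2]].
Row 1: (7)·1 + (-7)·y + (-6)·z = 0
Row 2: (0)·1 + (0)·y + (0)·z = 0
Row 3: (1)·1 + (-1)·y + (2)·z = 0
Solving gives y = 1, z = 0.
Check: L·(1, 1, 0) = (-2, -2, 0) = -2·(1, 1, 0).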